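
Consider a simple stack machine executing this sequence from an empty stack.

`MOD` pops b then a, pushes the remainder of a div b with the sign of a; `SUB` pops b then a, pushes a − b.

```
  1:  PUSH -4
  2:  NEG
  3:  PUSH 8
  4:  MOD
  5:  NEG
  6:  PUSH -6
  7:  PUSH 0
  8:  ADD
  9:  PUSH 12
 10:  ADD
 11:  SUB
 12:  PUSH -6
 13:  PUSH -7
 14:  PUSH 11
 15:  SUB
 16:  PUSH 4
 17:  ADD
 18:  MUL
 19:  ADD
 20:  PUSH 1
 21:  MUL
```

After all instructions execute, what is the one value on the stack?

PUSH -4 : -4
NEG     : 4
PUSH 8  : 4 8
MOD     : 4
NEG     : -4
PUSH -6 : -4 -6
PUSH 0  : -4 -6 0
ADD     : -4 -6
PUSH 12 : -4 -6 12
ADD     : -4 6
SUB     : -10
PUSH -6 : -10 -6
PUSH -7 : -10 -6 -7
PUSH 11 : -10 -6 -7 11
SUB     : -10 -6 -18
PUSH 4  : -10 -6 -18 4
ADD     : -10 -6 -14
MUL     : -10 84
ADD     : 74
PUSH 1  : 74 1
MUL     : 74

74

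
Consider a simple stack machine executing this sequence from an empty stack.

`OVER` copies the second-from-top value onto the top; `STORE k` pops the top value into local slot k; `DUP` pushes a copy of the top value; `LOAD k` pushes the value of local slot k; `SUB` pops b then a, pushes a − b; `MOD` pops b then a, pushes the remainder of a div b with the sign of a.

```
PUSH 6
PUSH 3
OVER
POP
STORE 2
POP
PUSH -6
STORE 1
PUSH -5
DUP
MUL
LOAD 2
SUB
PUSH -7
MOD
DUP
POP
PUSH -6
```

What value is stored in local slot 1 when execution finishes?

-6

PUSH 6  : [6]
PUSH 3  : [6, 3]
OVER    : [6, 3, 6]
POP     : [6, 3]
STORE 2 : [6]
POP     : []
PUSH -6 : [-6]
STORE 1 : []
PUSH -5 : [-5]
DUP     : [-5, -5]
MUL     : [25]
LOAD 2  : [25, 3]
SUB     : [22]
PUSH -7 : [22, -7]
MOD     : [1]
DUP     : [1, 1]
POP     : [1]
PUSH -6 : [1, -6]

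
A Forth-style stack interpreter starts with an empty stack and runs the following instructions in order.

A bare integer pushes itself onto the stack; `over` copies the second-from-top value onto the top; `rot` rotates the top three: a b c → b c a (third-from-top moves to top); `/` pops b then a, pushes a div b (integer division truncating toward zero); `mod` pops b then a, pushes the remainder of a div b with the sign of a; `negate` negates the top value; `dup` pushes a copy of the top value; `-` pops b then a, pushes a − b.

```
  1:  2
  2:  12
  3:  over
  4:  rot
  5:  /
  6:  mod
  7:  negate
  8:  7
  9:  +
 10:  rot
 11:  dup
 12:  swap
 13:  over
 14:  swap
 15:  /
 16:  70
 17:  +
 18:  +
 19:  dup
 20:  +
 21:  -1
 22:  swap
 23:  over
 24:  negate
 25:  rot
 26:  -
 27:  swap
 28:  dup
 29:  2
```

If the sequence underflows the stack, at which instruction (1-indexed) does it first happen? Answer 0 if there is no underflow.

10

2       [2]
12      [2, 12]
over    [2, 12, 2]
rot     [12, 2, 2]
/       [12, 1]
mod     [0]
negate  [0]
7       [0, 7]
+       [7]
rot  — needs 3 operands, stack has 1 → underflow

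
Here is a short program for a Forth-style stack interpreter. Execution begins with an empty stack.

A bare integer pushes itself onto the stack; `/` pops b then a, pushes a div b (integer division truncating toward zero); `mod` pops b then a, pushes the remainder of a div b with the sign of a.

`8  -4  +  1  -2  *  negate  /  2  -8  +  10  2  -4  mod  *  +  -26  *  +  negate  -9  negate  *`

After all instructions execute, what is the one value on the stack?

3258

8      -> 8
-4     -> 8 -4
+      -> 4
1      -> 4 1
-2     -> 4 1 -2
*      -> 4 -2
negate -> 4 2
/      -> 2
2      -> 2 2
-8     -> 2 2 -8
+      -> 2 -6
10     -> 2 -6 10
2      -> 2 -6 10 2
-4     -> 2 -6 10 2 -4
mod    -> 2 -6 10 2
*      -> 2 -6 20
+      -> 2 14
-26    -> 2 14 -26
*      -> 2 -364
+      -> -362
negate -> 362
-9     -> 362 -9
negate -> 362 9
*      -> 3258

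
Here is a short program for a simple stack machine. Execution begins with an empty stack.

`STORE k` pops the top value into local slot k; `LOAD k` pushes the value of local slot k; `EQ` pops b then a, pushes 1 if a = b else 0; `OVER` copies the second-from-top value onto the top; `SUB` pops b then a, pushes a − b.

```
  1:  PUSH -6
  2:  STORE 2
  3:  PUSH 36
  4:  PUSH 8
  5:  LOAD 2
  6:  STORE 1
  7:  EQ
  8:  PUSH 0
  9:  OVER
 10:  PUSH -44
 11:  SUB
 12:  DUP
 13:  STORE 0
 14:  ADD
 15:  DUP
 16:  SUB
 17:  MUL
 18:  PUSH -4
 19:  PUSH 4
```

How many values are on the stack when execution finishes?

3

PUSH -6  : -6
STORE 2  : (empty)
PUSH 36  : 36
PUSH 8   : 36 8
LOAD 2   : 36 8 -6
STORE 1  : 36 8
EQ       : 0
PUSH 0   : 0 0
OVER     : 0 0 0
PUSH -44 : 0 0 0 -44
SUB      : 0 0 44
DUP      : 0 0 44 44
STORE 0  : 0 0 44
ADD      : 0 44
DUP      : 0 44 44
SUB      : 0 0
MUL      : 0
PUSH -4  : 0 -4
PUSH 4   : 0 -4 4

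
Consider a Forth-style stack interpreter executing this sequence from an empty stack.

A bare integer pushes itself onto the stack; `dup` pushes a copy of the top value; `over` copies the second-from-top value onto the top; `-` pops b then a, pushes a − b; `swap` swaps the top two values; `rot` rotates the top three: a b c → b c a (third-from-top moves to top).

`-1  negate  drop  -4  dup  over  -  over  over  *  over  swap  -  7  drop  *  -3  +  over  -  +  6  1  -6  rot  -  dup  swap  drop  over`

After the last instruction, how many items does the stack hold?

4

-1     : -1
negate : 1
drop   : (empty)
-4     : -4
dup    : -4 -4
over   : -4 -4 -4
-      : -4 0
over   : -4 0 -4
over   : -4 0 -4 0
*      : -4 0 0
over   : -4 0 0 0
swap   : -4 0 0 0
-      : -4 0 0
7      : -4 0 0 7
drop   : -4 0 0
*      : -4 0
-3     : -4 0 -3
+      : -4 -3
over   : -4 -3 -4
-      : -4 1
+      : -3
6      : -3 6
1      : -3 6 1
-6     : -3 6 1 -6
rot    : -3 1 -6 6
-      : -3 1 -12
dup    : -3 1 -12 -12
swap   : -3 1 -12 -12
drop   : -3 1 -12
over   : -3 1 -12 1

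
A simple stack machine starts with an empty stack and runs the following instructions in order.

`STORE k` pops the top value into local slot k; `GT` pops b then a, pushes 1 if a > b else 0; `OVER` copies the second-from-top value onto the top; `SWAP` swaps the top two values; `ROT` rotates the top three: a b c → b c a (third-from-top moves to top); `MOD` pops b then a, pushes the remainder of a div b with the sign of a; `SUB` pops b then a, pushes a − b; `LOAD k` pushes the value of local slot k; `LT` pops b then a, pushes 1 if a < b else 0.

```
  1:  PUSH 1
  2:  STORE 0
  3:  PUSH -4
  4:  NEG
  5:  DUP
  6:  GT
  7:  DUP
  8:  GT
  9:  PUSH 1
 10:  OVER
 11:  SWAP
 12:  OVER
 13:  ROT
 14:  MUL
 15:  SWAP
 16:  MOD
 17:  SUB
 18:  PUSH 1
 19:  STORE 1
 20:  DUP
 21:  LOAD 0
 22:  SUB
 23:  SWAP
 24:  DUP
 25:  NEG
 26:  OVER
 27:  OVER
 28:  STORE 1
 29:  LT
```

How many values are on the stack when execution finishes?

PUSH 1   [1]
STORE 0  []
PUSH -4  [-4]
NEG      [4]
DUP      [4, 4]
GT       [0]
DUP      [0, 0]
GT       [0]
PUSH 1   [0, 1]
OVER     [0, 1, 0]
SWAP     [0, 0, 1]
OVER     [0, 0, 1, 0]
ROT      [0, 1, 0, 0]
MUL      [0, 1, 0]
SWAP     [0, 0, 1]
MOD      [0, 0]
SUB      [0]
PUSH 1   [0, 1]
STORE 1  [0]
DUP      [0, 0]
LOAD 0   [0, 0, 1]
SUB      [0, -1]
SWAP     [-1, 0]
DUP      [-1, 0, 0]
NEG      [-1, 0, 0]
OVER     [-1, 0, 0, 0]
OVER     [-1, 0, 0, 0, 0]
STORE 1  [-1, 0, 0, 0]
LT       [-1, 0, 0]

3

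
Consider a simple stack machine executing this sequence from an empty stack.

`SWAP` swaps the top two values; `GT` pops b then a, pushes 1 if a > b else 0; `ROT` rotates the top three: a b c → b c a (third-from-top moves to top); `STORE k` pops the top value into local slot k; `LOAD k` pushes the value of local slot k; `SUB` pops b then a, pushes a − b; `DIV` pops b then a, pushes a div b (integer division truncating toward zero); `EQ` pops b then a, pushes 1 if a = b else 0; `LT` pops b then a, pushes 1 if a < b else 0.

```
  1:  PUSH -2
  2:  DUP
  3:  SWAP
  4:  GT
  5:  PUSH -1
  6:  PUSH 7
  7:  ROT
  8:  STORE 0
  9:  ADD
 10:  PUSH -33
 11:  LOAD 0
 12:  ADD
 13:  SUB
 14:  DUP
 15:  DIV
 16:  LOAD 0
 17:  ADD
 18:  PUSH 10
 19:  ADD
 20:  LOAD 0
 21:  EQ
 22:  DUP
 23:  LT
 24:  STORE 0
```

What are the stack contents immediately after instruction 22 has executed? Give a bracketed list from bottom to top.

PUSH -2   -2
DUP       -2 -2
SWAP      -2 -2
GT        0
PUSH -1   0 -1
PUSH 7    0 -1 7
ROT       -1 7 0
STORE 0   -1 7
ADD       6
PUSH -33  6 -33
LOAD 0    6 -33 0
ADD       6 -33
SUB       39
DUP       39 39
DIV       1
LOAD 0    1 0
ADD       1
PUSH 10   1 10
ADD       11
LOAD 0    11 0
EQ        0
DUP       0 0

[0, 0]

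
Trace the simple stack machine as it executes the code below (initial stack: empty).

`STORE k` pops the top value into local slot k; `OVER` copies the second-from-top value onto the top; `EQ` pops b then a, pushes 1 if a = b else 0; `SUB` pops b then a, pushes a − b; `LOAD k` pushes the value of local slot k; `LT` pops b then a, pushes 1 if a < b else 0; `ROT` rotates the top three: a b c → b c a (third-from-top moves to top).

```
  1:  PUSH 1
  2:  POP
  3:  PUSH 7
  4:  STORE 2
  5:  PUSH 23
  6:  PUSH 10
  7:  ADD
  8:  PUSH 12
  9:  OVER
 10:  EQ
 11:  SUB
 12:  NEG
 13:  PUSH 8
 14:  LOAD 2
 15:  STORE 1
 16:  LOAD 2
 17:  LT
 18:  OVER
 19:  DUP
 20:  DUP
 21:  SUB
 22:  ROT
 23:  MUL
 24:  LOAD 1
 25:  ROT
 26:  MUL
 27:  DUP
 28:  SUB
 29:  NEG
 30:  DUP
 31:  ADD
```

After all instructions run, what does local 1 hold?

7

PUSH 1  -> 1
POP     -> (empty)
PUSH 7  -> 7
STORE 2 -> (empty)
PUSH 23 -> 23
PUSH 10 -> 23 10
ADD     -> 33
PUSH 12 -> 33 12
OVER    -> 33 12 33
EQ      -> 33 0
SUB     -> 33
NEG     -> -33
PUSH 8  -> -33 8
LOAD 2  -> -33 8 7
STORE 1 -> -33 8
LOAD 2  -> -33 8 7
LT      -> -33 0
OVER    -> -33 0 -33
DUP     -> -33 0 -33 -33
DUP     -> -33 0 -33 -33 -33
SUB     -> -33 0 -33 0
ROT     -> -33 -33 0 0
MUL     -> -33 -33 0
LOAD 1  -> -33 -33 0 7
ROT     -> -33 0 7 -33
MUL     -> -33 0 -231
DUP     -> -33 0 -231 -231
SUB     -> -33 0 0
NEG     -> -33 0 0
DUP     -> -33 0 0 0
ADD     -> -33 0 0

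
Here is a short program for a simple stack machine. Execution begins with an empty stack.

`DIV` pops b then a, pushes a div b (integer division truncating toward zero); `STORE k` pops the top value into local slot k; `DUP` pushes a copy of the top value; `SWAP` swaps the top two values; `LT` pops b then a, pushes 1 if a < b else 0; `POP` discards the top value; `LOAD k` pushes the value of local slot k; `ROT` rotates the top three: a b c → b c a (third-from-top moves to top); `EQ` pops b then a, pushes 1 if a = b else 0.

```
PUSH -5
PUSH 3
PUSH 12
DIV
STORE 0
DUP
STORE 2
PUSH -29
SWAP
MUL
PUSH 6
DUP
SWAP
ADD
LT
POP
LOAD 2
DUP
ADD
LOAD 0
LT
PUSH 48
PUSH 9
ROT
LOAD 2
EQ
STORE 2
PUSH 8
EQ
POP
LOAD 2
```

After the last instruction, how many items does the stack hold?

2

PUSH -5  : [-5]
PUSH 3   : [-5, 3]
PUSH 12  : [-5, 3, 12]
DIV      : [-5, 0]
STORE 0  : [-5]
DUP      : [-5, -5]
STORE 2  : [-5]
PUSH -29 : [-5, -29]
SWAP     : [-29, -5]
MUL      : [145]
PUSH 6   : [145, 6]
DUP      : [145, 6, 6]
SWAP     : [145, 6, 6]
ADD      : [145, 12]
LT       : [0]
POP      : []
LOAD 2   : [-5]
DUP      : [-5, -5]
ADD      : [-10]
LOAD 0   : [-10, 0]
LT       : [1]
PUSH 48  : [1, 48]
PUSH 9   : [1, 48, 9]
ROT      : [48, 9, 1]
LOAD 2   : [48, 9, 1, -5]
EQ       : [48, 9, 0]
STORE 2  : [48, 9]
PUSH 8   : [48, 9, 8]
EQ       : [48, 0]
POP      : [48]
LOAD 2   : [48, 0]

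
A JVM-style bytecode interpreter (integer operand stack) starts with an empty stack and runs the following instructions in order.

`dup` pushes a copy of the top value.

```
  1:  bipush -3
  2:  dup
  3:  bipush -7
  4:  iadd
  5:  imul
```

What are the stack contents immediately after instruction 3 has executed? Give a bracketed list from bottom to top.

[-3, -3, -7]

bipush -3 : [-3]
dup       : [-3, -3]
bipush -7 : [-3, -3, -7]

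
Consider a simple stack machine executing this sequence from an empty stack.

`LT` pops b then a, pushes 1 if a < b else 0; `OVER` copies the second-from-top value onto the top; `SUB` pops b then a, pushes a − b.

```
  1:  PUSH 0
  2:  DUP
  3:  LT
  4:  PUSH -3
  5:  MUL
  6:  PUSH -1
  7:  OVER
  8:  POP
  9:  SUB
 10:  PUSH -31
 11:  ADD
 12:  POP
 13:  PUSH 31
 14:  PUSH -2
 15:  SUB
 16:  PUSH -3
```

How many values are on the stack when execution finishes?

PUSH 0   → 0
DUP      → 0 0
LT       → 0
PUSH -3  → 0 -3
MUL      → 0
PUSH -1  → 0 -1
OVER     → 0 -1 0
POP      → 0 -1
SUB      → 1
PUSH -31 → 1 -31
ADD      → -30
POP      → (empty)
PUSH 31  → 31
PUSH -2  → 31 -2
SUB      → 33
PUSH -3  → 33 -3

2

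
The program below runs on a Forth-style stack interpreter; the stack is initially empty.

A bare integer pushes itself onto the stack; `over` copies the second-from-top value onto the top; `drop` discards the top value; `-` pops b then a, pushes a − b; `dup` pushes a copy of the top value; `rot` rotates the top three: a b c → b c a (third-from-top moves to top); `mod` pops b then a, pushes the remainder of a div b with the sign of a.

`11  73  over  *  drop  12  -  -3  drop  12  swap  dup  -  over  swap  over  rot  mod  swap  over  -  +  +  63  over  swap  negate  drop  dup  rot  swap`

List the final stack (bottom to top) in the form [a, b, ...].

11     → [11]
73     → [11, 73]
over   → [11, 73, 11]
*      → [11, 803]
drop   → [11]
12     → [11, 12]
-      → [-1]
-3     → [-1, -3]
drop   → [-1]
12     → [-1, 12]
swap   → [12, -1]
dup    → [12, -1, -1]
-      → [12, 0]
over   → [12, 0, 12]
swap   → [12, 12, 0]
over   → [12, 12, 0, 12]
rot    → [12, 0, 12, 12]
mod    → [12, 0, 0]
swap   → [12, 0, 0]
over   → [12, 0, 0, 0]
-      → [12, 0, 0]
+      → [12, 0]
+      → [12]
63     → [12, 63]
over   → [12, 63, 12]
swap   → [12, 12, 63]
negate → [12, 12, -63]
drop   → [12, 12]
dup    → [12, 12, 12]
rot    → [12, 12, 12]
swap   → [12, 12, 12]

[12, 12, 12]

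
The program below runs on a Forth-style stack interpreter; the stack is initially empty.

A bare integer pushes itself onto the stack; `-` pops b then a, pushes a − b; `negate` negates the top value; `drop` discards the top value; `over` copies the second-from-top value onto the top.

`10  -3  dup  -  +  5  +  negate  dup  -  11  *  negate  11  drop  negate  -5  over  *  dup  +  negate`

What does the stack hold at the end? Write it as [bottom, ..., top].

[0, 0]

10     -> [10]
-3     -> [10, -3]
dup    -> [10, -3, -3]
-      -> [10, 0]
+      -> [10]
5      -> [10, 5]
+      -> [15]
negate -> [-15]
dup    -> [-15, -15]
-      -> [0]
11     -> [0, 11]
*      -> [0]
negate -> [0]
11     -> [0, 11]
drop   -> [0]
negate -> [0]
-5     -> [0, -5]
over   -> [0, -5, 0]
*      -> [0, 0]
dup    -> [0, 0, 0]
+      -> [0, 0]
negate -> [0, 0]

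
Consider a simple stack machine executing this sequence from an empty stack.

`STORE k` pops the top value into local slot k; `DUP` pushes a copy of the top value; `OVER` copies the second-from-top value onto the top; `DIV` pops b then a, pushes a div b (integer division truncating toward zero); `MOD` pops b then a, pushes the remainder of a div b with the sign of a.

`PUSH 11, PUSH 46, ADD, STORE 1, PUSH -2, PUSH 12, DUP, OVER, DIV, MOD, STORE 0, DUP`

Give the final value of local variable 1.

57

PUSH 11  [11]
PUSH 46  [11, 46]
ADD      [57]
STORE 1  []
PUSH -2  [-2]
PUSH 12  [-2, 12]
DUP      [-2, 12, 12]
OVER     [-2, 12, 12, 12]
DIV      [-2, 12, 1]
MOD      [-2, 0]
STORE 0  [-2]
DUP      [-2, -2]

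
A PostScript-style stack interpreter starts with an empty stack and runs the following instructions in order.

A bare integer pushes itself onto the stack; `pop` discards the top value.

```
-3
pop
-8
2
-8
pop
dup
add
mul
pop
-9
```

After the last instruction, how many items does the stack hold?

-3  : [-3]
pop : []
-8  : [-8]
2   : [-8, 2]
-8  : [-8, 2, -8]
pop : [-8, 2]
dup : [-8, 2, 2]
add : [-8, 4]
mul : [-32]
pop : []
-9  : [-9]

1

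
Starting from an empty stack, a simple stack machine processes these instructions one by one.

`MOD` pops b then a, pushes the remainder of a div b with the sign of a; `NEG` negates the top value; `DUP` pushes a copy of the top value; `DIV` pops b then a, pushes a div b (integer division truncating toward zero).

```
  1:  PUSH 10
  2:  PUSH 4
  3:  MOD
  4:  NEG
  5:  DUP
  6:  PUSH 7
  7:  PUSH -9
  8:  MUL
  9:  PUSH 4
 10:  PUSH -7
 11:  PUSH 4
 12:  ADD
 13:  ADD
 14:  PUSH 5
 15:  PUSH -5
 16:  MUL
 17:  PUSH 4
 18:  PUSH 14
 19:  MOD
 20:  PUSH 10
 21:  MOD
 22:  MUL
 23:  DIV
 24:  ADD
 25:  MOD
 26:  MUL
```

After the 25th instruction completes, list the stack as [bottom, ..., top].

[-2, -2]

PUSH 10 : 10
PUSH 4  : 10 4
MOD     : 2
NEG     : -2
DUP     : -2 -2
PUSH 7  : -2 -2 7
PUSH -9 : -2 -2 7 -9
MUL     : -2 -2 -63
PUSH 4  : -2 -2 -63 4
PUSH -7 : -2 -2 -63 4 -7
PUSH 4  : -2 -2 -63 4 -7 4
ADD     : -2 -2 -63 4 -3
ADD     : -2 -2 -63 1
PUSH 5  : -2 -2 -63 1 5
PUSH -5 : -2 -2 -63 1 5 -5
MUL     : -2 -2 -63 1 -25
PUSH 4  : -2 -2 -63 1 -25 4
PUSH 14 : -2 -2 -63 1 -25 4 14
MOD     : -2 -2 -63 1 -25 4
PUSH 10 : -2 -2 -63 1 -25 4 10
MOD     : -2 -2 -63 1 -25 4
MUL     : -2 -2 -63 1 -100
DIV     : -2 -2 -63 0
ADD     : -2 -2 -63
MOD     : -2 -2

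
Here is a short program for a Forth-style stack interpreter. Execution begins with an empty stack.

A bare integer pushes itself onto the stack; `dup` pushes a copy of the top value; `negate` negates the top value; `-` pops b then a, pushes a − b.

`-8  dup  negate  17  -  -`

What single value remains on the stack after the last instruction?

1

-8      -8
dup     -8 -8
negate  -8 8
17      -8 8 17
-       -8 -9
-       1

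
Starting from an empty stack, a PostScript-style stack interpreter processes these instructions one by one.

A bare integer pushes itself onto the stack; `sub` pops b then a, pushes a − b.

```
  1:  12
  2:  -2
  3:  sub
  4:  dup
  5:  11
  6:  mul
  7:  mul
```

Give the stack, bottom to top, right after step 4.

[14, 14]

12  : [12]
-2  : [12, -2]
sub : [14]
dup : [14, 14]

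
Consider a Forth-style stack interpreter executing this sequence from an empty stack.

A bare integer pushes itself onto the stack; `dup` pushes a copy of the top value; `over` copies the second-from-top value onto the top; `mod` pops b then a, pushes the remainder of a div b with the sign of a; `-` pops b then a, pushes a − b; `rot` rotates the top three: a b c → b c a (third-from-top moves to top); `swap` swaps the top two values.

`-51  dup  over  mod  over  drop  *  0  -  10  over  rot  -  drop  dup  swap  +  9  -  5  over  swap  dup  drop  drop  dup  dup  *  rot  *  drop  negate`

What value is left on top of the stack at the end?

-51     -51
dup     -51 -51
over    -51 -51 -51
mod     -51 0
over    -51 0 -51
drop    -51 0
*       0
0       0 0
-       0
10      0 10
over    0 10 0
rot     10 0 0
-       10 0
drop    10
dup     10 10
swap    10 10
+       20
9       20 9
-       11
5       11 5
over    11 5 11
swap    11 11 5
dup     11 11 5 5
drop    11 11 5
drop    11 11
dup     11 11 11
dup     11 11 11 11
*       11 11 121
rot     11 121 11
*       11 1331
drop    11
negate  -11

-11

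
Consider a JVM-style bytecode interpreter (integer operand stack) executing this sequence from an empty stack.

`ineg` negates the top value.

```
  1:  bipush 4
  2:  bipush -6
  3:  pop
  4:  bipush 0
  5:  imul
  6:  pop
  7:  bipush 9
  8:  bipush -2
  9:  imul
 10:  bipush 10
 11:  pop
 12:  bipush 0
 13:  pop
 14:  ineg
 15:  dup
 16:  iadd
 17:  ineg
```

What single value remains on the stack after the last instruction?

-36

bipush 4   4
bipush -6  4 -6
pop        4
bipush 0   4 0
imul       0
pop        (empty)
bipush 9   9
bipush -2  9 -2
imul       -18
bipush 10  -18 10
pop        -18
bipush 0   -18 0
pop        -18
ineg       18
dup        18 18
iadd       36
ineg       -36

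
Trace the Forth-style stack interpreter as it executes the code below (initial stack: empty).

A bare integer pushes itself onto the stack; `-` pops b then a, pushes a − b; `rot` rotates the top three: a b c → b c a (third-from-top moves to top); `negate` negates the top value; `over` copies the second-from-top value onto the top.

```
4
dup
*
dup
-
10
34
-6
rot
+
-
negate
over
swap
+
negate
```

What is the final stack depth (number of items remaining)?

2

4      → [4]
dup    → [4, 4]
*      → [16]
dup    → [16, 16]
-      → [0]
10     → [0, 10]
34     → [0, 10, 34]
-6     → [0, 10, 34, -6]
rot    → [0, 34, -6, 10]
+      → [0, 34, 4]
-      → [0, 30]
negate → [0, -30]
over   → [0, -30, 0]
swap   → [0, 0, -30]
+      → [0, -30]
negate → [0, 30]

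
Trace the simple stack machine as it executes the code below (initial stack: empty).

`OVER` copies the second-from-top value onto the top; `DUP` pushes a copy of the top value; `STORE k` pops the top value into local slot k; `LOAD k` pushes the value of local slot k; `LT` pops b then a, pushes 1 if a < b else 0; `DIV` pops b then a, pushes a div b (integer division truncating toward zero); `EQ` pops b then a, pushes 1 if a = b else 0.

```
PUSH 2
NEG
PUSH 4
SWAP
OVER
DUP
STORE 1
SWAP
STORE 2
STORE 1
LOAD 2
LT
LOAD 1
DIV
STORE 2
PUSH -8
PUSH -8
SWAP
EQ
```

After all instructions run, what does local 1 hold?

4

PUSH 2  -> 2
NEG     -> -2
PUSH 4  -> -2 4
SWAP    -> 4 -2
OVER    -> 4 -2 4
DUP     -> 4 -2 4 4
STORE 1 -> 4 -2 4
SWAP    -> 4 4 -2
STORE 2 -> 4 4
STORE 1 -> 4
LOAD 2  -> 4 -2
LT      -> 0
LOAD 1  -> 0 4
DIV     -> 0
STORE 2 -> (empty)
PUSH -8 -> -8
PUSH -8 -> -8 -8
SWAP    -> -8 -8
EQ      -> 1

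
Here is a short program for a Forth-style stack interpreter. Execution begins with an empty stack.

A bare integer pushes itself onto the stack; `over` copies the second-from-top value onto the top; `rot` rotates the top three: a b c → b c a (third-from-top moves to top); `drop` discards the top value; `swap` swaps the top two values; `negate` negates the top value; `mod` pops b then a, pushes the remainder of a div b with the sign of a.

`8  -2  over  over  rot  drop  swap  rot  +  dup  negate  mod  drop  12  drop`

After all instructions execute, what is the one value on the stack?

8      : [8]
-2     : [8, -2]
over   : [8, -2, 8]
over   : [8, -2, 8, -2]
rot    : [8, 8, -2, -2]
drop   : [8, 8, -2]
swap   : [8, -2, 8]
rot    : [-2, 8, 8]
+      : [-2, 16]
dup    : [-2, 16, 16]
negate : [-2, 16, -16]
mod    : [-2, 0]
drop   : [-2]
12     : [-2, 12]
drop   : [-2]

-2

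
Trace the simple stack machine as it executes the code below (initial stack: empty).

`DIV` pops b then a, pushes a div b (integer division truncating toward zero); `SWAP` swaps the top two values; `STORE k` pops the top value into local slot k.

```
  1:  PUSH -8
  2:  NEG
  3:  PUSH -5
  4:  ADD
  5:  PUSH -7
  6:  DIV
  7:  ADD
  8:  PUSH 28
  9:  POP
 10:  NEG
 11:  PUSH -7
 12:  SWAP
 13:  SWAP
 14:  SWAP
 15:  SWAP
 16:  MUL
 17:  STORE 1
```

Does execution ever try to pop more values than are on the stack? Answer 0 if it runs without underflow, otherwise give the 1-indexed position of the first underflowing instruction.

PUSH -8  [-8]
NEG      [8]
PUSH -5  [8, -5]
ADD      [3]
PUSH -7  [3, -7]
DIV      [0]
ADD  — needs 2 operands, stack has 1 → underflow

7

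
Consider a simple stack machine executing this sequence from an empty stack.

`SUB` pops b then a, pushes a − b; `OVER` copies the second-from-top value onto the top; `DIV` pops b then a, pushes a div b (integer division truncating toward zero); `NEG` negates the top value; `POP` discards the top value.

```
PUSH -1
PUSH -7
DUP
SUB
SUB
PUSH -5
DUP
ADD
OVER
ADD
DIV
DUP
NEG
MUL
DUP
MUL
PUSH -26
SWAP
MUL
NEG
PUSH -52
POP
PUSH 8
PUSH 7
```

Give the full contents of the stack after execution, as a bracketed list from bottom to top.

PUSH -1   [-1]
PUSH -7   [-1, -7]
DUP       [-1, -7, -7]
SUB       [-1, 0]
SUB       [-1]
PUSH -5   [-1, -5]
DUP       [-1, -5, -5]
ADD       [-1, -10]
OVER      [-1, -10, -1]
ADD       [-1, -11]
DIV       [0]
DUP       [0, 0]
NEG       [0, 0]
MUL       [0]
DUP       [0, 0]
MUL       [0]
PUSH -26  [0, -26]
SWAP      [-26, 0]
MUL       [0]
NEG       [0]
PUSH -52  [0, -52]
POP       [0]
PUSH 8    [0, 8]
PUSH 7    [0, 8, 7]

[0, 8, 7]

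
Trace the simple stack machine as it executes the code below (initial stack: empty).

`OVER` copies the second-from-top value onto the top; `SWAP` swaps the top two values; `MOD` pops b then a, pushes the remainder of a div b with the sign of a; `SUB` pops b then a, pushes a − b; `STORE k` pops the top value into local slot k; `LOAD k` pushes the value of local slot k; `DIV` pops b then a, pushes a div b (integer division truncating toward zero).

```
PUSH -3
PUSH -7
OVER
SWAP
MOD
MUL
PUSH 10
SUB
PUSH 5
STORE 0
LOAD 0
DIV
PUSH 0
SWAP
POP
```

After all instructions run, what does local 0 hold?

5

PUSH -3 -> -3
PUSH -7 -> -3 -7
OVER    -> -3 -7 -3
SWAP    -> -3 -3 -7
MOD     -> -3 -3
MUL     -> 9
PUSH 10 -> 9 10
SUB     -> -1
PUSH 5  -> -1 5
STORE 0 -> -1
LOAD 0  -> -1 5
DIV     -> 0
PUSH 0  -> 0 0
SWAP    -> 0 0
POP     -> 0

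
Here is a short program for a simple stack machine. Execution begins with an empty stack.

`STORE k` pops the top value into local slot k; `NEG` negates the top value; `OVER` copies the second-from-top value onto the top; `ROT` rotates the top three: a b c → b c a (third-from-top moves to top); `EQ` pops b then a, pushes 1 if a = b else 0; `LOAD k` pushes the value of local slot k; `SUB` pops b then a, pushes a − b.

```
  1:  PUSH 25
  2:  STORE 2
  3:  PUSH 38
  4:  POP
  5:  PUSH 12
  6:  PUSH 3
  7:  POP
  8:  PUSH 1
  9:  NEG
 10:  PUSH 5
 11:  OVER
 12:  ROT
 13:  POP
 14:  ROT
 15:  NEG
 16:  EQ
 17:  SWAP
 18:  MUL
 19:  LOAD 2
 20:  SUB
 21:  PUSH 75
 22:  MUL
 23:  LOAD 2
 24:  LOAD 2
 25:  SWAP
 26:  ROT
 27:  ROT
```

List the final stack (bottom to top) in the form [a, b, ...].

[25, -1875, 25]

PUSH 25 → 25
STORE 2 → (empty)
PUSH 38 → 38
POP     → (empty)
PUSH 12 → 12
PUSH 3  → 12 3
POP     → 12
PUSH 1  → 12 1
NEG     → 12 -1
PUSH 5  → 12 -1 5
OVER    → 12 -1 5 -1
ROT     → 12 5 -1 -1
POP     → 12 5 -1
ROT     → 5 -1 12
NEG     → 5 -1 -12
EQ      → 5 0
SWAP    → 0 5
MUL     → 0
LOAD 2  → 0 25
SUB     → -25
PUSH 75 → -25 75
MUL     → -1875
LOAD 2  → -1875 25
LOAD 2  → -1875 25 25
SWAP    → -1875 25 25
ROT     → 25 25 -1875
ROT     → 25 -1875 25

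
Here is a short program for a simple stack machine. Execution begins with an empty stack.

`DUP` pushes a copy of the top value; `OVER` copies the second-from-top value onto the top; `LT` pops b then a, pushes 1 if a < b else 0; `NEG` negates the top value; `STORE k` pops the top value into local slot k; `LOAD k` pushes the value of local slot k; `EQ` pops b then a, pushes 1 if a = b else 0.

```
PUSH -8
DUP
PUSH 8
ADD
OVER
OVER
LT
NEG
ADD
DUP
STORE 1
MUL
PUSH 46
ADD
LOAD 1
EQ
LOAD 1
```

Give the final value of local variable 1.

-1

PUSH -8 : -8
DUP     : -8 -8
PUSH 8  : -8 -8 8
ADD     : -8 0
OVER    : -8 0 -8
OVER    : -8 0 -8 0
LT      : -8 0 1
NEG     : -8 0 -1
ADD     : -8 -1
DUP     : -8 -1 -1
STORE 1 : -8 -1
MUL     : 8
PUSH 46 : 8 46
ADD     : 54
LOAD 1  : 54 -1
EQ      : 0
LOAD 1  : 0 -1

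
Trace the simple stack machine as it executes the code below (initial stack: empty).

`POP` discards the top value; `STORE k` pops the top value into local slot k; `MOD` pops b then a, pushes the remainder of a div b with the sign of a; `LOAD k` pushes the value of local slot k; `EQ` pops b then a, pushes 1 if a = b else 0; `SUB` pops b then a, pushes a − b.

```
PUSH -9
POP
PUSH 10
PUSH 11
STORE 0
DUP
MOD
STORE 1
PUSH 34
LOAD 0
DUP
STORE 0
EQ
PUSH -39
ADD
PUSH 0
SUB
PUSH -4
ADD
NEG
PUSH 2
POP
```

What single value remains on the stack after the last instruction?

43

PUSH -9  -> -9
POP      -> (empty)
PUSH 10  -> 10
PUSH 11  -> 10 11
STORE 0  -> 10
DUP      -> 10 10
MOD      -> 0
STORE 1  -> (empty)
PUSH 34  -> 34
LOAD 0   -> 34 11
DUP      -> 34 11 11
STORE 0  -> 34 11
EQ       -> 0
PUSH -39 -> 0 -39
ADD      -> -39
PUSH 0   -> -39 0
SUB      -> -39
PUSH -4  -> -39 -4
ADD      -> -43
NEG      -> 43
PUSH 2   -> 43 2
POP      -> 43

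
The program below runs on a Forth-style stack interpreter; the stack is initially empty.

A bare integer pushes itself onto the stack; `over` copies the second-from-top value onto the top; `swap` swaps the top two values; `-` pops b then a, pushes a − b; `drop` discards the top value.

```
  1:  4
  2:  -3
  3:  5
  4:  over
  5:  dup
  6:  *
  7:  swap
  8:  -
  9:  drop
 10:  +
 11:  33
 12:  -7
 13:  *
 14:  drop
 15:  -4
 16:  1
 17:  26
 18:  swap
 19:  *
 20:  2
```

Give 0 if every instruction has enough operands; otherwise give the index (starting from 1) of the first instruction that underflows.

0

4    : [4]
-3   : [4, -3]
5    : [4, -3, 5]
over : [4, -3, 5, -3]
dup  : [4, -3, 5, -3, -3]
*    : [4, -3, 5, 9]
swap : [4, -3, 9, 5]
-    : [4, -3, 4]
drop : [4, -3]
+    : [1]
33   : [1, 33]
-7   : [1, 33, -7]
*    : [1, -231]
drop : [1]
-4   : [1, -4]
1    : [1, -4, 1]
26   : [1, -4, 1, 26]
swap : [1, -4, 26, 1]
*    : [1, -4, 26]
2    : [1, -4, 26, 2]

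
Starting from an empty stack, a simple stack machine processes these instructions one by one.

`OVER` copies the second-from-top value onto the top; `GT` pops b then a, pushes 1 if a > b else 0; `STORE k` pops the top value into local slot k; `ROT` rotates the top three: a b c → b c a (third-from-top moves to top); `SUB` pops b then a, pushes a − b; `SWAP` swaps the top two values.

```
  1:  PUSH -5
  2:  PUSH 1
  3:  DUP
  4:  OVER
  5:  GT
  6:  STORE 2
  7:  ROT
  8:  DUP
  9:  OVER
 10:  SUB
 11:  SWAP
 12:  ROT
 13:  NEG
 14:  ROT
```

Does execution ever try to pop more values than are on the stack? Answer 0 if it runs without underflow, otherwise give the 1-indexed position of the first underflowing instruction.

7

PUSH -5 -> [-5]
PUSH 1  -> [-5, 1]
DUP     -> [-5, 1, 1]
OVER    -> [-5, 1, 1, 1]
GT      -> [-5, 1, 0]
STORE 2 -> [-5, 1]
ROT  — needs 3 operands, stack has 2 → underflow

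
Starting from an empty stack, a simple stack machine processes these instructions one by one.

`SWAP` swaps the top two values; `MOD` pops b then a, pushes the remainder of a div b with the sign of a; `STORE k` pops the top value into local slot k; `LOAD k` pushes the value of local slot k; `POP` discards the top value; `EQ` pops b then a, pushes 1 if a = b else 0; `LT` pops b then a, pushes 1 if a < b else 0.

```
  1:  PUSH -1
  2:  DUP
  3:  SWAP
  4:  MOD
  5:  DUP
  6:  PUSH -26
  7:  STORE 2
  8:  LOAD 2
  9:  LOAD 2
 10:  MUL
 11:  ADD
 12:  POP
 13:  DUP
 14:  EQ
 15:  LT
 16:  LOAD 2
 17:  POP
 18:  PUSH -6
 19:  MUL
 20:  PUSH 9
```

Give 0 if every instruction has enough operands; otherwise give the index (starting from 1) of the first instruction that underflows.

15

PUSH -1  → [-1]
DUP      → [-1, -1]
SWAP     → [-1, -1]
MOD      → [0]
DUP      → [0, 0]
PUSH -26 → [0, 0, -26]
STORE 2  → [0, 0]
LOAD 2   → [0, 0, -26]
LOAD 2   → [0, 0, -26, -26]
MUL      → [0, 0, 676]
ADD      → [0, 676]
POP      → [0]
DUP      → [0, 0]
EQ       → [1]
LT  — needs 2 operands, stack has 1 → underflow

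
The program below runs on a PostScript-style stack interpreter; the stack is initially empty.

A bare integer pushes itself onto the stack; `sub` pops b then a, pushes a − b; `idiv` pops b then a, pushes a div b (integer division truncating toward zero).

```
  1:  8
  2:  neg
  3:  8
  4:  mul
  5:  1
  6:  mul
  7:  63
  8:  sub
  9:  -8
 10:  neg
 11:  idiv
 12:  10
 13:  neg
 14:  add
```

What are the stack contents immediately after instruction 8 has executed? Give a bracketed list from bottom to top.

[-127]

8    [8]
neg  [-8]
8    [-8, 8]
mul  [-64]
1    [-64, 1]
mul  [-64]
63   [-64, 63]
sub  [-127]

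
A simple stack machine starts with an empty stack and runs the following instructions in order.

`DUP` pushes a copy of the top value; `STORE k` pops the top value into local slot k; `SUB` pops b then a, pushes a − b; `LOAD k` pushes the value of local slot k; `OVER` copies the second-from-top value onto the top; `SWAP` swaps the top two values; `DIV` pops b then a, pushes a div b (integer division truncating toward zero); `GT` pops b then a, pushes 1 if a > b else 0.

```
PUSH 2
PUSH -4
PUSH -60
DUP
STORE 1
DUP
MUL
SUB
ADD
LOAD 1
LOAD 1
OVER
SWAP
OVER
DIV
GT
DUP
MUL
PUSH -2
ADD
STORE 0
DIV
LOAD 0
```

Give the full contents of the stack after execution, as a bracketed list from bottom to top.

PUSH 2    [2]
PUSH -4   [2, -4]
PUSH -60  [2, -4, -60]
DUP       [2, -4, -60, -60]
STORE 1   [2, -4, -60]
DUP       [2, -4, -60, -60]
MUL       [2, -4, 3600]
SUB       [2, -3604]
ADD       [-3602]
LOAD 1    [-3602, -60]
LOAD 1    [-3602, -60, -60]
OVER      [-3602, -60, -60, -60]
SWAP      [-3602, -60, -60, -60]
OVER      [-3602, -60, -60, -60, -60]
DIV       [-3602, -60, -60, 1]
GT        [-3602, -60, 0]
DUP       [-3602, -60, 0, 0]
MUL       [-3602, -60, 0]
PUSH -2   [-3602, -60, 0, -2]
ADD       [-3602, -60, -2]
STORE 0   [-3602, -60]
DIV       [60]
LOAD 0    [60, -2]

[60, -2]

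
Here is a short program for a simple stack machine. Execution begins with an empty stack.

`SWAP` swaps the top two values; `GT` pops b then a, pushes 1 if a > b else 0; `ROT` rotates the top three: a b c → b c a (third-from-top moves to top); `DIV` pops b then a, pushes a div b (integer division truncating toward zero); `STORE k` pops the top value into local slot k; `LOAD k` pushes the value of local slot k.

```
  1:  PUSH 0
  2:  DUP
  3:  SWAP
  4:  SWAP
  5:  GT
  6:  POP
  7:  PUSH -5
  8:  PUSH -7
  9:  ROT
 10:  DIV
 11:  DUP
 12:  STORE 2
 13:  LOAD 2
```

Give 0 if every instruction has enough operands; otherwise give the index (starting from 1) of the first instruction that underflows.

PUSH 0  → [0]
DUP     → [0, 0]
SWAP    → [0, 0]
SWAP    → [0, 0]
GT      → [0]
POP     → []
PUSH -5 → [-5]
PUSH -7 → [-5, -7]
ROT  — needs 3 operands, stack has 2 → underflow

9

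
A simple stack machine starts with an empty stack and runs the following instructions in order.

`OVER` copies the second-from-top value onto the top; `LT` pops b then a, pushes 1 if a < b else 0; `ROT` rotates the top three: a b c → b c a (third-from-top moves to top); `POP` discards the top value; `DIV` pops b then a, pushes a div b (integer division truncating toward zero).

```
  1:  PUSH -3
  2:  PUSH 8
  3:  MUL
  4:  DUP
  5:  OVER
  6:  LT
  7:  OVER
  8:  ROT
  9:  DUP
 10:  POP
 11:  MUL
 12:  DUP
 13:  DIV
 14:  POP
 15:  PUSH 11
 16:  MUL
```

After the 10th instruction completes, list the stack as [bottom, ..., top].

[0, -24, -24]

PUSH -3 -> [-3]
PUSH 8  -> [-3, 8]
MUL     -> [-24]
DUP     -> [-24, -24]
OVER    -> [-24, -24, -24]
LT      -> [-24, 0]
OVER    -> [-24, 0, -24]
ROT     -> [0, -24, -24]
DUP     -> [0, -24, -24, -24]
POP     -> [0, -24, -24]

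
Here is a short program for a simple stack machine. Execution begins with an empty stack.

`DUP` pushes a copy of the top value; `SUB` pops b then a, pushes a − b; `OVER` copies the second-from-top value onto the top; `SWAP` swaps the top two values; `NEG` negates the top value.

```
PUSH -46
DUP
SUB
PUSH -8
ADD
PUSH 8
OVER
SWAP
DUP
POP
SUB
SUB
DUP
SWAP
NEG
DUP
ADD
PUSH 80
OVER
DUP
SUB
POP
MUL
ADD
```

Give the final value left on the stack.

-1272

PUSH -46 → -46
DUP      → -46 -46
SUB      → 0
PUSH -8  → 0 -8
ADD      → -8
PUSH 8   → -8 8
OVER     → -8 8 -8
SWAP     → -8 -8 8
DUP      → -8 -8 8 8
POP      → -8 -8 8
SUB      → -8 -16
SUB      → 8
DUP      → 8 8
SWAP     → 8 8
NEG      → 8 -8
DUP      → 8 -8 -8
ADD      → 8 -16
PUSH 80  → 8 -16 80
OVER     → 8 -16 80 -16
DUP      → 8 -16 80 -16 -16
SUB      → 8 -16 80 0
POP      → 8 -16 80
MUL      → 8 -1280
ADD      → -1272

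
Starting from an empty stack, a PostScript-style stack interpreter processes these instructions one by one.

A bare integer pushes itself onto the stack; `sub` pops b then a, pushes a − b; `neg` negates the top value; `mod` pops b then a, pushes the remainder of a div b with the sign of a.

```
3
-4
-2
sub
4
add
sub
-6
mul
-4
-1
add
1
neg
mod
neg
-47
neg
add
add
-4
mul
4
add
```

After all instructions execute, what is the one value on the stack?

-160

3    [3]
-4   [3, -4]
-2   [3, -4, -2]
sub  [3, -2]
4    [3, -2, 4]
add  [3, 2]
sub  [1]
-6   [1, -6]
mul  [-6]
-4   [-6, -4]
-1   [-6, -4, -1]
add  [-6, -5]
1    [-6, -5, 1]
neg  [-6, -5, -1]
mod  [-6, 0]
neg  [-6, 0]
-47  [-6, 0, -47]
neg  [-6, 0, 47]
add  [-6, 47]
add  [41]
-4   [41, -4]
mul  [-164]
4    [-164, 4]
add  [-160]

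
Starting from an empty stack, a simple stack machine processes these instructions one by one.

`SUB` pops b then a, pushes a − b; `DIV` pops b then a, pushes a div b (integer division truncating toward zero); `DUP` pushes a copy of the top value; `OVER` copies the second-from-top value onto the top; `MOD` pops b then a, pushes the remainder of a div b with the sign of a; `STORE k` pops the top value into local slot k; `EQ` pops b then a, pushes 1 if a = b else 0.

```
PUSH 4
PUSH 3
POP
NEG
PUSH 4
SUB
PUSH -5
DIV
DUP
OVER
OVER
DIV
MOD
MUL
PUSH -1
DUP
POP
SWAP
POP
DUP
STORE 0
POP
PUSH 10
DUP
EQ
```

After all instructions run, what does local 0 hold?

PUSH 4  -> [4]
PUSH 3  -> [4, 3]
POP     -> [4]
NEG     -> [-4]
PUSH 4  -> [-4, 4]
SUB     -> [-8]
PUSH -5 -> [-8, -5]
DIV     -> [1]
DUP     -> [1, 1]
OVER    -> [1, 1, 1]
OVER    -> [1, 1, 1, 1]
DIV     -> [1, 1, 1]
MOD     -> [1, 0]
MUL     -> [0]
PUSH -1 -> [0, -1]
DUP     -> [0, -1, -1]
POP     -> [0, -1]
SWAP    -> [-1, 0]
POP     -> [-1]
DUP     -> [-1, -1]
STORE 0 -> [-1]
POP     -> []
PUSH 10 -> [10]
DUP     -> [10, 10]
EQ      -> [1]

-1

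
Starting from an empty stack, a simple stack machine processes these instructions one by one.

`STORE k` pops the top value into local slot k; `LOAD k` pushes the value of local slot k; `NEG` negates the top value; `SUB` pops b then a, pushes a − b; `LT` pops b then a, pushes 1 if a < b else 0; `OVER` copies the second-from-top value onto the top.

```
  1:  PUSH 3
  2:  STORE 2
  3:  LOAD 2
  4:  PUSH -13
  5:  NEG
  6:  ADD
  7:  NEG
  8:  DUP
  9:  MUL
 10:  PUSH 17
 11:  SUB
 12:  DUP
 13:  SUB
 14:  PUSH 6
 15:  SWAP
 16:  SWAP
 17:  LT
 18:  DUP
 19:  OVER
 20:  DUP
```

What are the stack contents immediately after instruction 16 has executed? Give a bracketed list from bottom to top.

[0, 6]

PUSH 3   : 3
STORE 2  : (empty)
LOAD 2   : 3
PUSH -13 : 3 -13
NEG      : 3 13
ADD      : 16
NEG      : -16
DUP      : -16 -16
MUL      : 256
PUSH 17  : 256 17
SUB      : 239
DUP      : 239 239
SUB      : 0
PUSH 6   : 0 6
SWAP     : 6 0
SWAP     : 0 6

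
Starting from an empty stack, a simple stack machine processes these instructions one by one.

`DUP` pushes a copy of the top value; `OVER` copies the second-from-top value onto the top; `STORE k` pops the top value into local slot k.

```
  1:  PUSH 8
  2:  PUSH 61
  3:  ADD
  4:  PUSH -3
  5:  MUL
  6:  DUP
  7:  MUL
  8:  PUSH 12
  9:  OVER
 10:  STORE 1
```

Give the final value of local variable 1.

PUSH 8   [8]
PUSH 61  [8, 61]
ADD      [69]
PUSH -3  [69, -3]
MUL      [-207]
DUP      [-207, -207]
MUL      [42849]
PUSH 12  [42849, 12]
OVER     [42849, 12, 42849]
STORE 1  [42849, 12]

42849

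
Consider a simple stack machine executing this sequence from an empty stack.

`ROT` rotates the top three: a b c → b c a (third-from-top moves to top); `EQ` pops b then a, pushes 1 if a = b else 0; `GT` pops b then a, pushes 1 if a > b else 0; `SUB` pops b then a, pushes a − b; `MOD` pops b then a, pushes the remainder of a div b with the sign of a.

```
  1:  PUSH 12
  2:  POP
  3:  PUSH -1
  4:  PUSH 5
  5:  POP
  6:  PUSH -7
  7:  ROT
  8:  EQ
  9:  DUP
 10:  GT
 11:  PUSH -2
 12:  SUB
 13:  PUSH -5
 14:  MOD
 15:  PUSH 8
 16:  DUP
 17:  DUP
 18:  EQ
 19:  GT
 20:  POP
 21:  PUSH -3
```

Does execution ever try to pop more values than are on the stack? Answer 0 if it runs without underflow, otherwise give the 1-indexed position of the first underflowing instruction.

PUSH 12 : [12]
POP     : []
PUSH -1 : [-1]
PUSH 5  : [-1, 5]
POP     : [-1]
PUSH -7 : [-1, -7]
ROT  — needs 3 operands, stack has 2 → underflow

7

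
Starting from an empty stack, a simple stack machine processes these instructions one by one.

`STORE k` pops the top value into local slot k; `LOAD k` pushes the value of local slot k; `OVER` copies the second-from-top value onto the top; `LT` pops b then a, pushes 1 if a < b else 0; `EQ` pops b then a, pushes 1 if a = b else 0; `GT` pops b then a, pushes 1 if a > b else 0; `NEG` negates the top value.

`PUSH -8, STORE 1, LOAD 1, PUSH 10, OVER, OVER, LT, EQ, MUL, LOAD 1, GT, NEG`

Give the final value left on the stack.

-1

PUSH -8 : [-8]
STORE 1 : []
LOAD 1  : [-8]
PUSH 10 : [-8, 10]
OVER    : [-8, 10, -8]
OVER    : [-8, 10, -8, 10]
LT      : [-8, 10, 1]
EQ      : [-8, 0]
MUL     : [0]
LOAD 1  : [0, -8]
GT      : [1]
NEG     : [-1]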